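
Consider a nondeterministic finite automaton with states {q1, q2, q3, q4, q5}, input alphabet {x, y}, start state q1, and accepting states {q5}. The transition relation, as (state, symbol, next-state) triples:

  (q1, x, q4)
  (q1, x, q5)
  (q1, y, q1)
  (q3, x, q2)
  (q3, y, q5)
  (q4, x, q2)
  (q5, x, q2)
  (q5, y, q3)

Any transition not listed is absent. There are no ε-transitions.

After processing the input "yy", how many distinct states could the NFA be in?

Start in {q1}.
Read 'y': q1→{q1}; now {q1}.
Read 'y': q1→{q1}; now {q1}.
That set has 1 state.

1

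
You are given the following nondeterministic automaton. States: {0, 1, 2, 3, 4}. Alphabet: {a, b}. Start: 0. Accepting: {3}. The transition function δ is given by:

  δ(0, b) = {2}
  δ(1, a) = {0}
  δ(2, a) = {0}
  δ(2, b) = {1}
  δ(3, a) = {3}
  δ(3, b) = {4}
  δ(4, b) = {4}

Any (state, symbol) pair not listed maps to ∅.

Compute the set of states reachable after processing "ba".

{0}

Start in {0}.
Read 'b': 0→{2}; now {2}.
Read 'a': 2→{0}; now {0}.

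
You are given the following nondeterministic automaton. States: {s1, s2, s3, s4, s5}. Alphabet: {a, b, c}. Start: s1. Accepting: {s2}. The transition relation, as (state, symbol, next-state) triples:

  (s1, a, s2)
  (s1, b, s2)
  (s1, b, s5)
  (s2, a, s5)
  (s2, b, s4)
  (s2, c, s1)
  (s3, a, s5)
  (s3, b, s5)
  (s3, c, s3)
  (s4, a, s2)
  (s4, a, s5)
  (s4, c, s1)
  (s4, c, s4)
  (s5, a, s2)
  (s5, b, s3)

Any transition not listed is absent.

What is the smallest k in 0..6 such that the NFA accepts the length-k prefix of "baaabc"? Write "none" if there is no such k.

Start in {s1}.
Read 'b': {s1} → {s2, s5}.
None of the earlier sets intersect F, but {s2, s5} does.

1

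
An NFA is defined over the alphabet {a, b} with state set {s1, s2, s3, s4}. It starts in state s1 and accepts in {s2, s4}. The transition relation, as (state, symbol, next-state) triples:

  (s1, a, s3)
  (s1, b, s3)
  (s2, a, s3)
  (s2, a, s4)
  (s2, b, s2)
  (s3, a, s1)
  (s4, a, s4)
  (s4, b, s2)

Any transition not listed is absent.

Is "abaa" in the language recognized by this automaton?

Start in {s1}.
Read 'a': {s1} → {s3}.
Read 'b': {s3} → ∅.
The set is empty and remains empty for the remaining 2 symbols.
The final set ∅ contains no accepting state.

No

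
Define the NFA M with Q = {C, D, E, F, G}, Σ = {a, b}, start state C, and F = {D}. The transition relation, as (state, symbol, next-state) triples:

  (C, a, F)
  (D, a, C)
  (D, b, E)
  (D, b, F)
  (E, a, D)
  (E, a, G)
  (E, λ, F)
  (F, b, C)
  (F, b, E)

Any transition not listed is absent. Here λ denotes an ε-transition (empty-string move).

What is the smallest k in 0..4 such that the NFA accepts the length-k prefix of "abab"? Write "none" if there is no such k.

Start in {C}.
Read 'a': C→{F}; now {F}.
Read 'b': F→{C, E}; union {C, E}; ε-closure = {C, E, F}.
Read 'a': C→{F}, E→{D, G}, F→∅; now {D, F, G}.
None of the earlier sets intersect F, but {D, F, G} does.

3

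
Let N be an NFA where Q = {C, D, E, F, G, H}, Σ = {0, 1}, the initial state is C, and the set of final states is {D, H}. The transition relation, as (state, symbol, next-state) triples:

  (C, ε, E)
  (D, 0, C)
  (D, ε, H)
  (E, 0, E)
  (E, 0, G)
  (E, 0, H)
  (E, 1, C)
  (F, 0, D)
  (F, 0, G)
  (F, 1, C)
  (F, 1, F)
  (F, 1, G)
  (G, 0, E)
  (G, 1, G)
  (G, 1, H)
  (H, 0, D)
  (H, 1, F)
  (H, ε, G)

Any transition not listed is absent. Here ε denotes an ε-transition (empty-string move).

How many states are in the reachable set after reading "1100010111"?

Start: ε-closure({C}) = {C, E}.
Read '1': C→∅, E→{C}; union {C}; ε-closure = {C, E}.
Read '1': C→∅, E→{C}; union {C}; ε-closure = {C, E}.
Read '0': C→∅, E→{E, G, H}; now {E, G, H}.
Read '0': E→{E, G, H}, G→{E}, H→{D}; now {D, E, G, H}.
Read '0': D→{C}, E→{E, G, H}, G→{E}, H→{D}; now {C, D, E, G, H}.
Read '1': C→∅, D→∅, E→{C}, G→{G, H}, H→{F}; union {C, F, G, H}; ε-closure = {C, E, F, G, H}.
Read '0': C→∅, E→{E, G, H}, F→{D, G}, G→{E}, H→{D}; now {D, E, G, H}.
Read '1': D→∅, E→{C}, G→{G, H}, H→{F}; union {C, F, G, H}; ε-closure = {C, E, F, G, H}.
Read '1': C→∅, E→{C}, F→{C, F, G}, G→{G, H}, H→{F}; union {C, F, G, H}; ε-closure = {C, E, F, G, H}.
Read '1': C→∅, E→{C}, F→{C, F, G}, G→{G, H}, H→{F}; union {C, F, G, H}; ε-closure = {C, E, F, G, H}.
That set has 5 states.

5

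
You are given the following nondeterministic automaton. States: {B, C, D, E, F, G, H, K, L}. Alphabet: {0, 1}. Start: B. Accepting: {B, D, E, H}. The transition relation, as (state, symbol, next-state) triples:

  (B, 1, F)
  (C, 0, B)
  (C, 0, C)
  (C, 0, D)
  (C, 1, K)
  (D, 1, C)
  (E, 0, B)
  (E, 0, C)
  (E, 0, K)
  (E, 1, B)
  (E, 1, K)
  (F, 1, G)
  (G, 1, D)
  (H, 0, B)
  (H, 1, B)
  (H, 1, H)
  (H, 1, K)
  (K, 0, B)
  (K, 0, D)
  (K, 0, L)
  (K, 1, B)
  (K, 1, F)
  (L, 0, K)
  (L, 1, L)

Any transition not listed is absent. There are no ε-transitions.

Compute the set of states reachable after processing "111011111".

Start in {B}.
Read '1': {B} → {F}.
Read '1': {F} → {G}.
Read '1': {G} → {D}.
Read '0': {D} → ∅.
The set is empty and remains empty for the remaining 5 symbols.

∅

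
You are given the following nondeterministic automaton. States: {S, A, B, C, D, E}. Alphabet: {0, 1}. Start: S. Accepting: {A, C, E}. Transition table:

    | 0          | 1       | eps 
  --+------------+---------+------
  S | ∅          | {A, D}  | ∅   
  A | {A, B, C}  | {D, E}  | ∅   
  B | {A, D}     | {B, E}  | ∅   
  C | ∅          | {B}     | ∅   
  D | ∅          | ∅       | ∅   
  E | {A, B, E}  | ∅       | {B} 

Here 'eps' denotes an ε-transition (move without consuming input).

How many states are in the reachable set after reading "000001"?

0

Start in {S}.
Read '0': S→∅; now ∅.
The set is empty and remains empty for the remaining 5 symbols.
That set has 0 states.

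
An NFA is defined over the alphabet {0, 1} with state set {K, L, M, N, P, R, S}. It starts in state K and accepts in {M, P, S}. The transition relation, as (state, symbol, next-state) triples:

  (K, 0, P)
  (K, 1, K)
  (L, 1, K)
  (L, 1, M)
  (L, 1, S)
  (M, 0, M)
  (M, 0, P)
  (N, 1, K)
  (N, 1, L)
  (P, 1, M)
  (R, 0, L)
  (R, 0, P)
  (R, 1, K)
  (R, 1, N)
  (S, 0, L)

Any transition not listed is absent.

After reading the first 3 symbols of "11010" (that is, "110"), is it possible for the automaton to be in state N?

No

Start in {K}.
Read '1': {K} → {K}.
Read '1': {K} → {K}.
Read '0': {K} → {P}.
State N is not in {P}.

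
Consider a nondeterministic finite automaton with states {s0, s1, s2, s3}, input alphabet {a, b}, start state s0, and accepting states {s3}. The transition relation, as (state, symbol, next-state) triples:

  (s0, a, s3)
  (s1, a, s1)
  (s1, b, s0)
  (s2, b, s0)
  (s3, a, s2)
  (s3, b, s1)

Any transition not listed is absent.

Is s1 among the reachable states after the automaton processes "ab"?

Start in {s0}.
Read 'a': {s0} → {s3}.
Read 'b': {s3} → {s1}.
State s1 is in {s1}.

Yes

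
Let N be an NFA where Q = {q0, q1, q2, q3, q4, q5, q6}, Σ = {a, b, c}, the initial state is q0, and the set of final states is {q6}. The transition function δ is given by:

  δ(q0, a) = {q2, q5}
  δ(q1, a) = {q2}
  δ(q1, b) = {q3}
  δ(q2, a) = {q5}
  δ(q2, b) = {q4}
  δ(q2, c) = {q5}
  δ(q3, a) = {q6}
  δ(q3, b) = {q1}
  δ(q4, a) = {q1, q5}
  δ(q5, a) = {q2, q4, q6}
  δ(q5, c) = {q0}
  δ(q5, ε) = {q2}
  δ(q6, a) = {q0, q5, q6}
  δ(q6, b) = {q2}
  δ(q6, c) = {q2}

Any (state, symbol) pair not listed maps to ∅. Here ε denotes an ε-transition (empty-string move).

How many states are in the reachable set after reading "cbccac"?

Start in {q0}.
Read 'c': q0→∅; now ∅.
The set is empty and remains empty for the remaining 5 symbols.
That set has 0 states.

0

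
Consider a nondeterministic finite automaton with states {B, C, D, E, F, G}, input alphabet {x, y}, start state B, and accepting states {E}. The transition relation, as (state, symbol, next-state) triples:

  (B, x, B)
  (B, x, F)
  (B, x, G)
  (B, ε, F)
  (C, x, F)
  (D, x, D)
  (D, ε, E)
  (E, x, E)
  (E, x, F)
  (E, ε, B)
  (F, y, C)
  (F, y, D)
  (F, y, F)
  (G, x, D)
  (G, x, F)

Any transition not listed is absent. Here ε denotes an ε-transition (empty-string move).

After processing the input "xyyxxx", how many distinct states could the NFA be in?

5

Start: ε-closure({B}) = {B, F}.
Read 'x': B→{B, F, G}, F→∅; now {B, F, G}.
Read 'y': B→∅, F→{C, D, F}, G→∅; union {C, D, F}; ε-closure = {B, C, D, E, F}.
Read 'y': B→∅, C→∅, D→∅, E→∅, F→{C, D, F}; union {C, D, F}; ε-closure = {B, C, D, E, F}.
Read 'x': B→{B, F, G}, C→{F}, D→{D}, E→{E, F}, F→∅; now {B, D, E, F, G}.
Read 'x': B→{B, F, G}, D→{D}, E→{E, F}, F→∅, G→{D, F}; now {B, D, E, F, G}.
Read 'x': B→{B, F, G}, D→{D}, E→{E, F}, F→∅, G→{D, F}; now {B, D, E, F, G}.
That set has 5 states.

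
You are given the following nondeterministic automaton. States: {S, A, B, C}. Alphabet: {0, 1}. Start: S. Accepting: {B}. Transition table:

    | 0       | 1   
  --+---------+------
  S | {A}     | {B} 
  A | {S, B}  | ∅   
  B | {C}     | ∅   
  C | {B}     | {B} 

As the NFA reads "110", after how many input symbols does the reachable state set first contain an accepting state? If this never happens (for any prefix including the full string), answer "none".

1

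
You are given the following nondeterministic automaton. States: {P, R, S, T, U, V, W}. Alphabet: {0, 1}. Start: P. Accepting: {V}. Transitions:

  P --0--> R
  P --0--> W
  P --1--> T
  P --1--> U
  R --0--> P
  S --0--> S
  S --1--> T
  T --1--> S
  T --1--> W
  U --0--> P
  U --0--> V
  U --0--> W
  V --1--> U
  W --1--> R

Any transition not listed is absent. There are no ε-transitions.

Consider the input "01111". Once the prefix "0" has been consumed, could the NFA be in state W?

Yes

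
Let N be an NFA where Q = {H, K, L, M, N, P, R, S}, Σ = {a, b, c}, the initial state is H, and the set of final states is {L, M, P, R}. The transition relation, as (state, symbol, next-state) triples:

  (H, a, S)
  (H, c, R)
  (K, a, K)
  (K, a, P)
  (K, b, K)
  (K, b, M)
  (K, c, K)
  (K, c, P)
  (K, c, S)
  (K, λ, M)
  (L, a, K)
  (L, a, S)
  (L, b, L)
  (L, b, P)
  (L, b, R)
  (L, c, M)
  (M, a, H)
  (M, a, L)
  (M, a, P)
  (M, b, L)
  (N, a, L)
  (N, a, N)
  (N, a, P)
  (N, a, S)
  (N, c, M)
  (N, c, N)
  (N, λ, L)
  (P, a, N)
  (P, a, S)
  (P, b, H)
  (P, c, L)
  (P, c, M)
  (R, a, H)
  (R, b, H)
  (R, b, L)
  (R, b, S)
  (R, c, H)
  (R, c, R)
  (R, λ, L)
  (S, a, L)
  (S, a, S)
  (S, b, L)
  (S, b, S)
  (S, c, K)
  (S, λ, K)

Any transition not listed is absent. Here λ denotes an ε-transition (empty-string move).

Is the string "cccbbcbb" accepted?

Yes

Start in {H}.
Read 'c': H→{R}; union {R}; ε-closure = {L, R}.
Read 'c': L→{M}, R→{H, R}; union {H, M, R}; ε-closure = {H, L, M, R}.
Read 'c': H→{R}, L→{M}, M→∅, R→{H, R}; union {H, M, R}; ε-closure = {H, L, M, R}.
Read 'b': H→∅, L→{L, P, R}, M→{L}, R→{H, L, S}; union {H, L, P, R, S}; ε-closure = {H, K, L, M, P, R, S}.
Read 'b': H→∅, K→{K, M}, L→{L, P, R}, M→{L}, P→{H}, R→{H, L, S}, S→{L, S}; now {H, K, L, M, P, R, S}.
Read 'c': H→{R}, K→{K, P, S}, L→{M}, M→∅, P→{L, M}, R→{H, R}, S→{K}; now {H, K, L, M, P, R, S}.
Read 'b': H→∅, K→{K, M}, L→{L, P, R}, M→{L}, P→{H}, R→{H, L, S}, S→{L, S}; now {H, K, L, M, P, R, S}.
Read 'b': H→∅, K→{K, M}, L→{L, P, R}, M→{L}, P→{H}, R→{H, L, S}, S→{L, S}; now {H, K, L, M, P, R, S}.
The final set {H, K, L, M, P, R, S} contains the accepting states L, M, P, R.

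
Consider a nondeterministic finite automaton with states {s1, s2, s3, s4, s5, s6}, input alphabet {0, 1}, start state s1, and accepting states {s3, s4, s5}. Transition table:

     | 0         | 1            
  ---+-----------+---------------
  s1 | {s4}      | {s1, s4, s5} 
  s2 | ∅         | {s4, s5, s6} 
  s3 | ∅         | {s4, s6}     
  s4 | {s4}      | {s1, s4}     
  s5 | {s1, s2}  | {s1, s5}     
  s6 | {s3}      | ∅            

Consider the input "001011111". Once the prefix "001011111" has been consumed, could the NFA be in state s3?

No

Start in {s1}.
Read '0': s1→{s4}; now {s4}.
Read '0': s4→{s4}; now {s4}.
Read '1': s4→{s1, s4}; now {s1, s4}.
Read '0': s1→{s4}, s4→{s4}; now {s4}.
Read '1': s4→{s1, s4}; now {s1, s4}.
Read '1': s1→{s1, s4, s5}, s4→{s1, s4}; now {s1, s4, s5}.
Read '1': s1→{s1, s4, s5}, s4→{s1, s4}, s5→{s1, s5}; now {s1, s4, s5}.
Read '1': s1→{s1, s4, s5}, s4→{s1, s4}, s5→{s1, s5}; now {s1, s4, s5}.
Read '1': s1→{s1, s4, s5}, s4→{s1, s4}, s5→{s1, s5}; now {s1, s4, s5}.
State s3 is not in {s1, s4, s5}.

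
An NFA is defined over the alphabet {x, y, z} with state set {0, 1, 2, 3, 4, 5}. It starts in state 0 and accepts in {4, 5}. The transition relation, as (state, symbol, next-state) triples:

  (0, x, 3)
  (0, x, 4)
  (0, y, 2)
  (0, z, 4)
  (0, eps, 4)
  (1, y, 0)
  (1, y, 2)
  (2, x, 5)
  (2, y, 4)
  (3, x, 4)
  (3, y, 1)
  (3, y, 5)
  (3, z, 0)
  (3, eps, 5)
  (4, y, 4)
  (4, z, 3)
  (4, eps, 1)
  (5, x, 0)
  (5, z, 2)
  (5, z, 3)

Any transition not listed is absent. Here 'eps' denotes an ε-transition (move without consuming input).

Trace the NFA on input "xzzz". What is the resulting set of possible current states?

{0, 1, 2, 3, 4, 5}

Start: ε-closure({0}) = {0, 1, 4}.
Read 'x': 0→{3, 4}, 1→∅, 4→∅; union {3, 4}; ε-closure = {1, 3, 4, 5}.
Read 'z': 1→∅, 3→{0}, 4→{3}, 5→{2, 3}; union {0, 2, 3}; ε-closure = {0, 1, 2, 3, 4, 5}.
Read 'z': 0→{4}, 1→∅, 2→∅, 3→{0}, 4→{3}, 5→{2, 3}; union {0, 2, 3, 4}; ε-closure = {0, 1, 2, 3, 4, 5}.
Read 'z': 0→{4}, 1→∅, 2→∅, 3→{0}, 4→{3}, 5→{2, 3}; union {0, 2, 3, 4}; ε-closure = {0, 1, 2, 3, 4, 5}.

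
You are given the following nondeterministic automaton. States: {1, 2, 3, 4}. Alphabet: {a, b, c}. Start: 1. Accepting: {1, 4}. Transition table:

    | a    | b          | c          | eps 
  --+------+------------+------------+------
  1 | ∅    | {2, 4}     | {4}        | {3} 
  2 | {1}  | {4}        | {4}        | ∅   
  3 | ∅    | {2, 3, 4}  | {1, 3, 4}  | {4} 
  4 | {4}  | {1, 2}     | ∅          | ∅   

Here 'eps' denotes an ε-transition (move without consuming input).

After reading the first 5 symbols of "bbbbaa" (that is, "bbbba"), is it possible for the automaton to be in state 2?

Start: ε-closure({1}) = {1, 3, 4}.
Read 'b': 1→{2, 4}, 3→{2, 3, 4}, 4→{1, 2}; now {1, 2, 3, 4}.
Read 'b': 1→{2, 4}, 2→{4}, 3→{2, 3, 4}, 4→{1, 2}; now {1, 2, 3, 4}.
Read 'b': 1→{2, 4}, 2→{4}, 3→{2, 3, 4}, 4→{1, 2}; now {1, 2, 3, 4}.
Read 'b': 1→{2, 4}, 2→{4}, 3→{2, 3, 4}, 4→{1, 2}; now {1, 2, 3, 4}.
Read 'a': 1→∅, 2→{1}, 3→∅, 4→{4}; union {1, 4}; ε-closure = {1, 3, 4}.
State 2 is not in {1, 3, 4}.

No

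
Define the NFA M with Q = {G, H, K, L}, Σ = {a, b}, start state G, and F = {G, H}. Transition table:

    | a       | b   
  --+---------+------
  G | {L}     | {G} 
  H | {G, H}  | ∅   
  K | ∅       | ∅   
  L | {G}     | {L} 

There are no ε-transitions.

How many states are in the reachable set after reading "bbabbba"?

Start in {G}.
Read 'b': {G} → {G}.
Read 'b': {G} → {G}.
Read 'a': {G} → {L}.
Read 'b': {L} → {L}.
Read 'b': {L} → {L}.
Read 'b': {L} → {L}.
Read 'a': {L} → {G}.
That set has 1 state.

1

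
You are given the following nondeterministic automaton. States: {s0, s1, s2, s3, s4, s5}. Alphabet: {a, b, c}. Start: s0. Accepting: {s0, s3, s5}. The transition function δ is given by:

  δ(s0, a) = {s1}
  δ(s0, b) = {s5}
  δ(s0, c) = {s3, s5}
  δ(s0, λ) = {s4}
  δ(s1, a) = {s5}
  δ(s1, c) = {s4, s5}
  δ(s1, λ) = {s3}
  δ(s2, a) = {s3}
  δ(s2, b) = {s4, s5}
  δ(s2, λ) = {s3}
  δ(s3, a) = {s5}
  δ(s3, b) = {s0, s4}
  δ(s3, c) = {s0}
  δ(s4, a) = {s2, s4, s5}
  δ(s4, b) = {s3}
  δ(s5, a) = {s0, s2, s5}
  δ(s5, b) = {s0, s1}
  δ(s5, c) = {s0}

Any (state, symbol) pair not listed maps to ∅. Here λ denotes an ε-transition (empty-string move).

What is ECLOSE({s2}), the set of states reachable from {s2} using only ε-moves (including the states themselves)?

{s2, s3}

Begin with {s2}.
ε-move s2 → s3; add s3.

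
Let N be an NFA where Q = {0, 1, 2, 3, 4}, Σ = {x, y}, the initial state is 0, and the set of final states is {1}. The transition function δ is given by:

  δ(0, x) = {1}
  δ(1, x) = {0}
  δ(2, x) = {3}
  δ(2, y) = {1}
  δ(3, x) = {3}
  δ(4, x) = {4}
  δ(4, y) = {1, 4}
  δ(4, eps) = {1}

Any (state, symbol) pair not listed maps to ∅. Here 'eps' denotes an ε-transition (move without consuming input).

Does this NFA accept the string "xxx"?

Yes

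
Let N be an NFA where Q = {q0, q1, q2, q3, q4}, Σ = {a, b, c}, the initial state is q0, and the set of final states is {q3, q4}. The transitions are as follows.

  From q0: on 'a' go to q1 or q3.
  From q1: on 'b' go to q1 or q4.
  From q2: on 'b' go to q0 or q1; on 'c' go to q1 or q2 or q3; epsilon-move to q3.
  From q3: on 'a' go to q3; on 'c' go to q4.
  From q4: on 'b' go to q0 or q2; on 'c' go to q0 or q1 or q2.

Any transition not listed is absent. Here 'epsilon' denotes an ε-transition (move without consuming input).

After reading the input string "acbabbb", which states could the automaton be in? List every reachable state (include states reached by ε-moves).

Start in {q0}.
Read 'a': q0→{q1, q3}; now {q1, q3}.
Read 'c': q1→∅, q3→{q4}; now {q4}.
Read 'b': q4→{q0, q2}; union {q0, q2}; ε-closure = {q0, q2, q3}.
Read 'a': q0→{q1, q3}, q2→∅, q3→{q3}; now {q1, q3}.
Read 'b': q1→{q1, q4}, q3→∅; now {q1, q4}.
Read 'b': q1→{q1, q4}, q4→{q0, q2}; union {q0, q1, q2, q4}; ε-closure = {q0, q1, q2, q3, q4}.
Read 'b': q0→∅, q1→{q1, q4}, q2→{q0, q1}, q3→∅, q4→{q0, q2}; union {q0, q1, q2, q4}; ε-closure = {q0, q1, q2, q3, q4}.

{q0, q1, q2, q3, q4}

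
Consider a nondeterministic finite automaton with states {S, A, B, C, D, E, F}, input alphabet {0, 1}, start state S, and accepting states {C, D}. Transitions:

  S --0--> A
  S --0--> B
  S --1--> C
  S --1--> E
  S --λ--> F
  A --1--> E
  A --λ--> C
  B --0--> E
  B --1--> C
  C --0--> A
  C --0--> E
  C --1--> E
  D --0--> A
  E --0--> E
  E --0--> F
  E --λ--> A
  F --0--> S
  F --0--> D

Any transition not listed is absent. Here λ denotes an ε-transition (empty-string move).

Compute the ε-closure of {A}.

{A, C}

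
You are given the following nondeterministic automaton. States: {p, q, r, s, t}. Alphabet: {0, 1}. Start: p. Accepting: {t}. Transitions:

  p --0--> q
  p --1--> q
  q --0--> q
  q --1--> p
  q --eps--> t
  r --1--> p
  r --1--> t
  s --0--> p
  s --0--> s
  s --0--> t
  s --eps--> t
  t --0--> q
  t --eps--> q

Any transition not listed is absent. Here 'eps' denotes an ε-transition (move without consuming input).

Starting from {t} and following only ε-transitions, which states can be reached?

{q, t}

Begin with {t}.
ε-move t → q; add q.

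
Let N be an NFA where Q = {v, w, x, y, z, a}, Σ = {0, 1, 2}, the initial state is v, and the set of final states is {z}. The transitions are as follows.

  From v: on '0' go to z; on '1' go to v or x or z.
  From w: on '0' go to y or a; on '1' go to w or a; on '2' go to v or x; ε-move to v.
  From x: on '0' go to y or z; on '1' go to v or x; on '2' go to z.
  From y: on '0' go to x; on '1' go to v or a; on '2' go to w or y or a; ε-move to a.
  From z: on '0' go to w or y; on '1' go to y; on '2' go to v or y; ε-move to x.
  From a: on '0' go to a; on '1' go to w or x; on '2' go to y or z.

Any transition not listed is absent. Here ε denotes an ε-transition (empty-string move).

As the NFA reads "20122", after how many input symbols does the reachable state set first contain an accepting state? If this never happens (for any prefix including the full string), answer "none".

Start in {v}.
Read '2': v→∅; now ∅.
The set is empty and remains empty for the remaining 4 symbols.
No reachable set along the way intersects F.

none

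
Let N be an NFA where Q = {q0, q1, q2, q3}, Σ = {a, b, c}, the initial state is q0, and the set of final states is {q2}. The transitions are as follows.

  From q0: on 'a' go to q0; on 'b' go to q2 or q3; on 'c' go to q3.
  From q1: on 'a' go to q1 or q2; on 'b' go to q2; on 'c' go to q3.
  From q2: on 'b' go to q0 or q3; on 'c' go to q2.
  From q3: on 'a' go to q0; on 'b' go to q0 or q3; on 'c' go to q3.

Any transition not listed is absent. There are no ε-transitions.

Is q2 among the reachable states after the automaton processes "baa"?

No

Start in {q0}.
Read 'b': q0→{q2, q3}; now {q2, q3}.
Read 'a': q2→∅, q3→{q0}; now {q0}.
Read 'a': q0→{q0}; now {q0}.
State q2 is not in {q0}.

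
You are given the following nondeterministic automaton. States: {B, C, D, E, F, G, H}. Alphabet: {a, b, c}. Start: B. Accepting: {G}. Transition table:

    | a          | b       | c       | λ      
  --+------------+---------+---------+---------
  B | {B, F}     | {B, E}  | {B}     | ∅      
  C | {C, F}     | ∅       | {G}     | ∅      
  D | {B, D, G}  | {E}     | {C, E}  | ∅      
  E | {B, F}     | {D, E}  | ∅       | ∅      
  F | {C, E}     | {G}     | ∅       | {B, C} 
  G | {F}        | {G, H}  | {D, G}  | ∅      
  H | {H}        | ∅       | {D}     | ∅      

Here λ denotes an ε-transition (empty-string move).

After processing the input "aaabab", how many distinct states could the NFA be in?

4

Start in {B}.
Read 'a': B→{B, F}; union {B, F}; ε-closure = {B, C, F}.
Read 'a': B→{B, F}, C→{C, F}, F→{C, E}; now {B, C, E, F}.
Read 'a': B→{B, F}, C→{C, F}, E→{B, F}, F→{C, E}; now {B, C, E, F}.
Read 'b': B→{B, E}, C→∅, E→{D, E}, F→{G}; now {B, D, E, G}.
Read 'a': B→{B, F}, D→{B, D, G}, E→{B, F}, G→{F}; union {B, D, F, G}; ε-closure = {B, C, D, F, G}.
Read 'b': B→{B, E}, C→∅, D→{E}, F→{G}, G→{G, H}; now {B, E, G, H}.
That set has 4 states.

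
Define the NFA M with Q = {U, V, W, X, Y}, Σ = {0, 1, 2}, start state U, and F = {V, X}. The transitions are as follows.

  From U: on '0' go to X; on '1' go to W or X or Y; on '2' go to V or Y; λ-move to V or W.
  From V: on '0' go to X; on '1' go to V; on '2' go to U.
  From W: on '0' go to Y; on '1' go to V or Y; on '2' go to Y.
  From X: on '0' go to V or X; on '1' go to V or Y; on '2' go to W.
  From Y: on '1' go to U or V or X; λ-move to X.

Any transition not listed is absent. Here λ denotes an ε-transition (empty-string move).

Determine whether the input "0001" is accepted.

Start: ε-closure({U}) = {U, V, W}.
Read '0': {U, V, W} → {X, Y}.
Read '0': {X, Y} → {V, X}.
Read '0': {V, X} → {V, X}.
Read '1': {V, X} → {V, X, Y}.
The final set {V, X, Y} contains the accepting states V, X.

Yes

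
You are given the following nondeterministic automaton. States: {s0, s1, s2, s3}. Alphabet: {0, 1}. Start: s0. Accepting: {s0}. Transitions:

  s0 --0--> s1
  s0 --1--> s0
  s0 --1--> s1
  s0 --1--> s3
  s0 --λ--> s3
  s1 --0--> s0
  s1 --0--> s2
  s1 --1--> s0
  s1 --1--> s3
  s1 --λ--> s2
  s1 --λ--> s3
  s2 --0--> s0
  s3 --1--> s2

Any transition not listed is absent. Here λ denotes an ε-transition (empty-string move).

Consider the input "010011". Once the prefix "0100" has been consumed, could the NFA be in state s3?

Start: ε-closure({s0}) = {s0, s3}.
Read '0': s0→{s1}, s3→∅; union {s1}; ε-closure = {s1, s2, s3}.
Read '1': s1→{s0, s3}, s2→∅, s3→{s2}; now {s0, s2, s3}.
Read '0': s0→{s1}, s2→{s0}, s3→∅; union {s0, s1}; ε-closure = {s0, s1, s2, s3}.
Read '0': s0→{s1}, s1→{s0, s2}, s2→{s0}, s3→∅; union {s0, s1, s2}; ε-closure = {s0, s1, s2, s3}.
State s3 is in {s0, s1, s2, s3}.

Yes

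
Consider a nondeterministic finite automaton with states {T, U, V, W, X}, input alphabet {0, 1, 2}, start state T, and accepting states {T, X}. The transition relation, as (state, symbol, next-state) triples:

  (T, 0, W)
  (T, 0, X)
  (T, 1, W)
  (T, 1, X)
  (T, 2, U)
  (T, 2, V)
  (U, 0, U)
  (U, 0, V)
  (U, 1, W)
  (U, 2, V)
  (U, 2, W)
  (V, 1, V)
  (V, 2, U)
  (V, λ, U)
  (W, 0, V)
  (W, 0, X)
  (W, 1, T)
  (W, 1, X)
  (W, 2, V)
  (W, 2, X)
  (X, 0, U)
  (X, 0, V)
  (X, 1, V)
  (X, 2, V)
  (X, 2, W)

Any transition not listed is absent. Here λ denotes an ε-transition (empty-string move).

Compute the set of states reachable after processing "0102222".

{U, V, W, X}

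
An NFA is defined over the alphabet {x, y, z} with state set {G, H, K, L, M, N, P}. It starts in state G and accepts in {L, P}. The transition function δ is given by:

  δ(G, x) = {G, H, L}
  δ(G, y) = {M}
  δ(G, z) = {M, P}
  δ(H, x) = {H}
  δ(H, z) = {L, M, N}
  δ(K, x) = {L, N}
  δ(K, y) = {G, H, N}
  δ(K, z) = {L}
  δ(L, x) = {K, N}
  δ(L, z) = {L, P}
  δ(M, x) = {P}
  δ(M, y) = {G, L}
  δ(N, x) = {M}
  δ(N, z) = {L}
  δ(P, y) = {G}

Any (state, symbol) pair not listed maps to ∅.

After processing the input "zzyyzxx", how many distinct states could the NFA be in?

0

Start in {G}.
Read 'z': {G} → {M, P}.
Read 'z': {M, P} → ∅.
The set is empty and remains empty for the remaining 5 symbols.
That set has 0 states.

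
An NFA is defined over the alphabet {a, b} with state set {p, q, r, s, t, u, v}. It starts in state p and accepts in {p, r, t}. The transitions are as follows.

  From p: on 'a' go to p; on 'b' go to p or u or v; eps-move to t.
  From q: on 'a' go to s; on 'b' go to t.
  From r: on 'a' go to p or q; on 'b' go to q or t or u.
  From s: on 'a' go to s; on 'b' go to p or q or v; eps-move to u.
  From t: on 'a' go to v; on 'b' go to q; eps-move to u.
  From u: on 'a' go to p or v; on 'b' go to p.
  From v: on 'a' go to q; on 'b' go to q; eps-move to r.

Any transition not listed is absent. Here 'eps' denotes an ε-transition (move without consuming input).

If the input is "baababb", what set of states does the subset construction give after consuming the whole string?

{p, q, r, t, u, v}

Start: ε-closure({p}) = {p, t, u}.
Read 'b': p→{p, u, v}, t→{q}, u→{p}; union {p, q, u, v}; ε-closure = {p, q, r, t, u, v}.
Read 'a': p→{p}, q→{s}, r→{p, q}, t→{v}, u→{p, v}, v→{q}; union {p, q, s, v}; ε-closure = {p, q, r, s, t, u, v}.
Read 'a': p→{p}, q→{s}, r→{p, q}, s→{s}, t→{v}, u→{p, v}, v→{q}; union {p, q, s, v}; ε-closure = {p, q, r, s, t, u, v}.
Read 'b': p→{p, u, v}, q→{t}, r→{q, t, u}, s→{p, q, v}, t→{q}, u→{p}, v→{q}; union {p, q, t, u, v}; ε-closure = {p, q, r, t, u, v}.
Read 'a': p→{p}, q→{s}, r→{p, q}, t→{v}, u→{p, v}, v→{q}; union {p, q, s, v}; ε-closure = {p, q, r, s, t, u, v}.
Read 'b': p→{p, u, v}, q→{t}, r→{q, t, u}, s→{p, q, v}, t→{q}, u→{p}, v→{q}; union {p, q, t, u, v}; ε-closure = {p, q, r, t, u, v}.
Read 'b': p→{p, u, v}, q→{t}, r→{q, t, u}, t→{q}, u→{p}, v→{q}; union {p, q, t, u, v}; ε-closure = {p, q, r, t, u, v}.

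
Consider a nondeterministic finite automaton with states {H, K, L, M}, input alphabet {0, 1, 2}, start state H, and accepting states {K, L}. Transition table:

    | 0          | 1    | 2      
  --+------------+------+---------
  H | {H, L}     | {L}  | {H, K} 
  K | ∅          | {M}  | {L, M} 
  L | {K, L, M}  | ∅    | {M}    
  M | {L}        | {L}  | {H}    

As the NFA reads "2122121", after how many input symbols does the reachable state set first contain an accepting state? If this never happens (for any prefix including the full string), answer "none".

Start in {H}.
Read '2': H→{H, K}; now {H, K}.
None of the earlier sets intersect F, but {H, K} does.

1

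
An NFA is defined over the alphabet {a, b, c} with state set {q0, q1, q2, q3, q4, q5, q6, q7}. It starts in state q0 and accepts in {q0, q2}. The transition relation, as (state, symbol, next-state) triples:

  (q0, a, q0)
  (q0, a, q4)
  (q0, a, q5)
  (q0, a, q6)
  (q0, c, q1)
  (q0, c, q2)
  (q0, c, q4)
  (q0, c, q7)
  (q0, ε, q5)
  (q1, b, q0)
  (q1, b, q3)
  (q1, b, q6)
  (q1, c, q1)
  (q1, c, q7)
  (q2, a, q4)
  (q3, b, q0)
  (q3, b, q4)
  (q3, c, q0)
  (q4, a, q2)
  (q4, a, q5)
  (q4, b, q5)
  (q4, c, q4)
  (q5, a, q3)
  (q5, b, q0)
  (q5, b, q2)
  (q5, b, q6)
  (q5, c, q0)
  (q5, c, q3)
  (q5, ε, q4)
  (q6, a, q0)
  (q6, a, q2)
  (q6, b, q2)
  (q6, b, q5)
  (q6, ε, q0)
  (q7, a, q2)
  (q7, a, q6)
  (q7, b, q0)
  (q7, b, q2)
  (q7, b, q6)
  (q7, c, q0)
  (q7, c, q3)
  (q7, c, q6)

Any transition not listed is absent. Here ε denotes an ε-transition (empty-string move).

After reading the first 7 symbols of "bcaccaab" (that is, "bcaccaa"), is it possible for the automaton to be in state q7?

No

Start: ε-closure({q0}) = {q0, q4, q5}.
Read 'b': q0→∅, q4→{q5}, q5→{q0, q2, q6}; union {q0, q2, q5, q6}; ε-closure = {q0, q2, q4, q5, q6}.
Read 'c': q0→{q1, q2, q4, q7}, q2→∅, q4→{q4}, q5→{q0, q3}, q6→∅; union {q0, q1, q2, q3, q4, q7}; ε-closure = {q0, q1, q2, q3, q4, q5, q7}.
Read 'a': q0→{q0, q4, q5, q6}, q1→∅, q2→{q4}, q3→∅, q4→{q2, q5}, q5→{q3}, q7→{q2, q6}; now {q0, q2, q3, q4, q5, q6}.
Read 'c': q0→{q1, q2, q4, q7}, q2→∅, q3→{q0}, q4→{q4}, q5→{q0, q3}, q6→∅; union {q0, q1, q2, q3, q4, q7}; ε-closure = {q0, q1, q2, q3, q4, q5, q7}.
Read 'c': q0→{q1, q2, q4, q7}, q1→{q1, q7}, q2→∅, q3→{q0}, q4→{q4}, q5→{q0, q3}, q7→{q0, q3, q6}; union {q0, q1, q2, q3, q4, q6, q7}; ε-closure = {q0, q1, q2, q3, q4, q5, q6, q7}.
Read 'a': q0→{q0, q4, q5, q6}, q1→∅, q2→{q4}, q3→∅, q4→{q2, q5}, q5→{q3}, q6→{q0, q2}, q7→{q2, q6}; now {q0, q2, q3, q4, q5, q6}.
Read 'a': q0→{q0, q4, q5, q6}, q2→{q4}, q3→∅, q4→{q2, q5}, q5→{q3}, q6→{q0, q2}; now {q0, q2, q3, q4, q5, q6}.
State q7 is not in {q0, q2, q3, q4, q5, q6}.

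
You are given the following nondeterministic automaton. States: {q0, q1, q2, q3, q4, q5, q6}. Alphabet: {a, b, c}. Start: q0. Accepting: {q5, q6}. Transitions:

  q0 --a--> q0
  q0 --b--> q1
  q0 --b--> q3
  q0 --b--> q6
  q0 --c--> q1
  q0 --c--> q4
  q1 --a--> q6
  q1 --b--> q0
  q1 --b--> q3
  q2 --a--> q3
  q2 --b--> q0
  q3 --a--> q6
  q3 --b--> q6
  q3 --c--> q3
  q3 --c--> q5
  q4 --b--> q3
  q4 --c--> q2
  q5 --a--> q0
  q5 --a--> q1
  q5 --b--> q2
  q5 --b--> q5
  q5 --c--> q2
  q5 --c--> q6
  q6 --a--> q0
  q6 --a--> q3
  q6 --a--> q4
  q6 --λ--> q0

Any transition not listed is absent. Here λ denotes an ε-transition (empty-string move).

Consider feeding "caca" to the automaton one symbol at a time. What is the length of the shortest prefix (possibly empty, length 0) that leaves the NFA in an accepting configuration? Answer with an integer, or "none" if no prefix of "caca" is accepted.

2

Start in {q0}.
Read 'c': q0→{q1, q4}; now {q1, q4}.
Read 'a': q1→{q6}, q4→∅; union {q6}; ε-closure = {q0, q6}.
None of the earlier sets intersect F, but {q0, q6} does.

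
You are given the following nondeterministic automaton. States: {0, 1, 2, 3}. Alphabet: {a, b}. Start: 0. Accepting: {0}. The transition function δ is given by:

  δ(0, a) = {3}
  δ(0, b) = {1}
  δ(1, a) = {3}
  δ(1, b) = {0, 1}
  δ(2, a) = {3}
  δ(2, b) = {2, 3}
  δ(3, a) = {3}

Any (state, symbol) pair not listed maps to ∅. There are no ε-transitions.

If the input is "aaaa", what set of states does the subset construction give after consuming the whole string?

{3}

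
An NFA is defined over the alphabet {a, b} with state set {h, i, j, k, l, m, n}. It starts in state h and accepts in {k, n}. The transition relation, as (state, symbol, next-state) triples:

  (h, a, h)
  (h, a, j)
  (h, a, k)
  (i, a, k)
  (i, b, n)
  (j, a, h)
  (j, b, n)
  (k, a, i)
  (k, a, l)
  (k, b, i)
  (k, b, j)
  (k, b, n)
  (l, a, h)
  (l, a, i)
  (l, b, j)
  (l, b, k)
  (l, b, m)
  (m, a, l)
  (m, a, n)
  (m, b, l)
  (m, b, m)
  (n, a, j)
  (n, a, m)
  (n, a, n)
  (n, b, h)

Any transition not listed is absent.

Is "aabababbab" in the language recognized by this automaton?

Start in {h}.
Read 'a': {h} → {h, j, k}.
Read 'a': {h, j, k} → {h, i, j, k, l}.
Read 'b': {h, i, j, k, l} → {i, j, k, m, n}.
Read 'a': {i, j, k, m, n} → {h, i, j, k, l, m, n}.
Read 'b': {h, i, j, k, l, m, n} → {h, i, j, k, l, m, n}.
Read 'a': {h, i, j, k, l, m, n} → {h, i, j, k, l, m, n}.
Read 'b': {h, i, j, k, l, m, n} → {h, i, j, k, l, m, n}.
Read 'b': {h, i, j, k, l, m, n} → {h, i, j, k, l, m, n}.
Read 'a': {h, i, j, k, l, m, n} → {h, i, j, k, l, m, n}.
Read 'b': {h, i, j, k, l, m, n} → {h, i, j, k, l, m, n}.
The final set {h, i, j, k, l, m, n} contains the accepting states k, n.

Yes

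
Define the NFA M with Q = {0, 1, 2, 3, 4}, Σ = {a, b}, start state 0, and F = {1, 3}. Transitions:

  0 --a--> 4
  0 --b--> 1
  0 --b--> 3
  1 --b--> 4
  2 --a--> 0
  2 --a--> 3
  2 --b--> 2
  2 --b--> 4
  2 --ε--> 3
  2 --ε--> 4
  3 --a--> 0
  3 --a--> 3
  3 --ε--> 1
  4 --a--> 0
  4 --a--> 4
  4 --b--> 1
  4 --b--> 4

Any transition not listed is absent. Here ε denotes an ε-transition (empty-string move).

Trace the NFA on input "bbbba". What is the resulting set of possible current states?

Start in {0}.
Read 'b': 0→{1, 3}; now {1, 3}.
Read 'b': 1→{4}, 3→∅; now {4}.
Read 'b': 4→{1, 4}; now {1, 4}.
Read 'b': 1→{4}, 4→{1, 4}; now {1, 4}.
Read 'a': 1→∅, 4→{0, 4}; now {0, 4}.

{0, 4}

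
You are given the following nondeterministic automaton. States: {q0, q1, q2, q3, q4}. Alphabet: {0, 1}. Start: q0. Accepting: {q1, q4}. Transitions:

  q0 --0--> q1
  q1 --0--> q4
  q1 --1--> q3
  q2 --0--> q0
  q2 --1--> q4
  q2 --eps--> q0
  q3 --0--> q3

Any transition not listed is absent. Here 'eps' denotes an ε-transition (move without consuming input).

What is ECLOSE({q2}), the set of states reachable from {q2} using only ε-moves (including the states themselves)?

{q0, q2}

Begin with {q2}.
ε-move q2 → q0; add q0.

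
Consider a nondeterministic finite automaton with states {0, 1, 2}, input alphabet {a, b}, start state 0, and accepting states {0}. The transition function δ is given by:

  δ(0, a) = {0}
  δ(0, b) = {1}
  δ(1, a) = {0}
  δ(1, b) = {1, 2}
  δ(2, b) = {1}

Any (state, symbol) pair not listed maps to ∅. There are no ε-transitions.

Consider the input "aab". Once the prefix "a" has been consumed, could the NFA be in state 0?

Start in {0}.
Read 'a': {0} → {0}.
State 0 is in {0}.

Yes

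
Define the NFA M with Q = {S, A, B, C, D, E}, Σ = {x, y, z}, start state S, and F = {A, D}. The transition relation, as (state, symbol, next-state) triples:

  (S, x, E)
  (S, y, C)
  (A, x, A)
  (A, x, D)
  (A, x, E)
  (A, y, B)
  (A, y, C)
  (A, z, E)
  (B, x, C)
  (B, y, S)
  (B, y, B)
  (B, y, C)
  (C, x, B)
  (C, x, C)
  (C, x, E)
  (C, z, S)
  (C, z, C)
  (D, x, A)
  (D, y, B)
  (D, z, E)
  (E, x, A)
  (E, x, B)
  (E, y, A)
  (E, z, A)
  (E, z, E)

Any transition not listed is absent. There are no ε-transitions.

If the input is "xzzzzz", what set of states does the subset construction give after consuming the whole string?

Start in {S}.
Read 'x': {S} → {E}.
Read 'z': {E} → {A, E}.
Read 'z': {A, E} → {A, E}.
Read 'z': {A, E} → {A, E}.
Read 'z': {A, E} → {A, E}.
Read 'z': {A, E} → {A, E}.

{A, E}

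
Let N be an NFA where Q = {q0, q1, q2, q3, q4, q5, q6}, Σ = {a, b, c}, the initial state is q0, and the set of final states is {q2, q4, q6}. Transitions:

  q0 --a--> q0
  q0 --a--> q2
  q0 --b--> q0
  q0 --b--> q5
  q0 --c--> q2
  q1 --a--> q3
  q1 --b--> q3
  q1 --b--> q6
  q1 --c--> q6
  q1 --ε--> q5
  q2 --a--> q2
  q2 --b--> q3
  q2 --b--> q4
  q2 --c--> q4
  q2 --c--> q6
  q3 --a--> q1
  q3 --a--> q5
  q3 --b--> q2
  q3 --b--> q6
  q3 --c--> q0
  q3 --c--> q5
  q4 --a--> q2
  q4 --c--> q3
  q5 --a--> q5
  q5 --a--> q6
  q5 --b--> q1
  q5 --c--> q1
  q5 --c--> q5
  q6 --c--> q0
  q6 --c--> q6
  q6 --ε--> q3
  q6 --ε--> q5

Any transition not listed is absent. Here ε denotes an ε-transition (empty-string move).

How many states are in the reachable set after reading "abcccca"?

6

Start in {q0}.
Read 'a': q0→{q0, q2}; now {q0, q2}.
Read 'b': q0→{q0, q5}, q2→{q3, q4}; now {q0, q3, q4, q5}.
Read 'c': q0→{q2}, q3→{q0, q5}, q4→{q3}, q5→{q1, q5}; now {q0, q1, q2, q3, q5}.
Read 'c': q0→{q2}, q1→{q6}, q2→{q4, q6}, q3→{q0, q5}, q5→{q1, q5}; union {q0, q1, q2, q4, q5, q6}; ε-closure = {q0, q1, q2, q3, q4, q5, q6}.
Read 'c': q0→{q2}, q1→{q6}, q2→{q4, q6}, q3→{q0, q5}, q4→{q3}, q5→{q1, q5}, q6→{q0, q6}; now {q0, q1, q2, q3, q4, q5, q6}.
Read 'c': q0→{q2}, q1→{q6}, q2→{q4, q6}, q3→{q0, q5}, q4→{q3}, q5→{q1, q5}, q6→{q0, q6}; now {q0, q1, q2, q3, q4, q5, q6}.
Read 'a': q0→{q0, q2}, q1→{q3}, q2→{q2}, q3→{q1, q5}, q4→{q2}, q5→{q5, q6}, q6→∅; now {q0, q1, q2, q3, q5, q6}.
That set has 6 states.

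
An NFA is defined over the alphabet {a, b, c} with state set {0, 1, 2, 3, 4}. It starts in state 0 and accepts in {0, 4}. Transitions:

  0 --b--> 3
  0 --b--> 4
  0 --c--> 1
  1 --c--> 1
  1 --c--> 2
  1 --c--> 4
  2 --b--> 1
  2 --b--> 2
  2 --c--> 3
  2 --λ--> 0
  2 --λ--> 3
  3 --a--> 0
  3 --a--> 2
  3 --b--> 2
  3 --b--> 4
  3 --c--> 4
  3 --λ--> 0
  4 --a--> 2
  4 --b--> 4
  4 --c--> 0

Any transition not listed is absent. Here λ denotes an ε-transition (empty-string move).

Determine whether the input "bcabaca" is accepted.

Start in {0}.
Read 'b': {0} → {0, 3, 4}.
Read 'c': {0, 3, 4} → {0, 1, 4}.
Read 'a': {0, 1, 4} → {0, 2, 3}.
Read 'b': {0, 2, 3} → {0, 1, 2, 3, 4}.
Read 'a': {0, 1, 2, 3, 4} → {0, 2, 3}.
Read 'c': {0, 2, 3} → {0, 1, 3, 4}.
Read 'a': {0, 1, 3, 4} → {0, 2, 3}.
The final set {0, 2, 3} contains the accepting state 0.

Yes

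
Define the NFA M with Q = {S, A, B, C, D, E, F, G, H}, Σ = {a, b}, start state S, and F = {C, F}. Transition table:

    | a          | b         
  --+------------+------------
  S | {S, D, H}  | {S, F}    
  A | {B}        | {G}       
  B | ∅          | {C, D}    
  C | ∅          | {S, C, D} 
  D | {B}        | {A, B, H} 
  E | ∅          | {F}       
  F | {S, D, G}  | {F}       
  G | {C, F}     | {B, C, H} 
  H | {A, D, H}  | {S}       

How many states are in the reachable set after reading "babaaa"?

Start in {S}.
Read 'b': S→{S, F}; now {S, F}.
Read 'a': S→{S, D, H}, F→{S, D, G}; now {S, D, G, H}.
Read 'b': S→{S, F}, D→{A, B, H}, G→{B, C, H}, H→{S}; now {S, A, B, C, F, H}.
Read 'a': S→{S, D, H}, A→{B}, B→∅, C→∅, F→{S, D, G}, H→{A, D, H}; now {S, A, B, D, G, H}.
Read 'a': S→{S, D, H}, A→{B}, B→∅, D→{B}, G→{C, F}, H→{A, D, H}; now {S, A, B, C, D, F, H}.
Read 'a': S→{S, D, H}, A→{B}, B→∅, C→∅, D→{B}, F→{S, D, G}, H→{A, D, H}; now {S, A, B, D, G, H}.
That set has 6 states.

6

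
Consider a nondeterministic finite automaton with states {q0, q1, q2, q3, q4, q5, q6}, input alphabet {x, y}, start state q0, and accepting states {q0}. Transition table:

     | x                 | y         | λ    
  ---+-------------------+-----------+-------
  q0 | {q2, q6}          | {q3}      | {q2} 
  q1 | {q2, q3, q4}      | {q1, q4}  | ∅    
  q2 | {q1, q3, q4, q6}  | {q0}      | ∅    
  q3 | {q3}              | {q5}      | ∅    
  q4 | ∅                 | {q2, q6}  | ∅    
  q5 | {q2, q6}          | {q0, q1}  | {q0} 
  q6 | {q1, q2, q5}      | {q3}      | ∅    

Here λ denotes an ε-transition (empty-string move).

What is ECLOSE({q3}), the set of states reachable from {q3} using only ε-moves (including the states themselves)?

{q3}

Begin with {q3}.
No ε-moves leave this set, so the closure equals the set itself.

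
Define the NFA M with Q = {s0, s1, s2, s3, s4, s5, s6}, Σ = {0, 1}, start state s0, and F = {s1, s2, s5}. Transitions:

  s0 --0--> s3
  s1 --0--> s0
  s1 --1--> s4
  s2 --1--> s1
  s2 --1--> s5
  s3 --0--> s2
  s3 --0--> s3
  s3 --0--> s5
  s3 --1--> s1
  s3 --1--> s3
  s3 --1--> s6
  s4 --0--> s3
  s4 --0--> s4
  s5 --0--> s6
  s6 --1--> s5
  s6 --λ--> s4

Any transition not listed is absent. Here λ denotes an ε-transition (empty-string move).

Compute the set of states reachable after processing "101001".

∅

Start in {s0}.
Read '1': {s0} → ∅.
The set is empty and remains empty for the remaining 5 symbols.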